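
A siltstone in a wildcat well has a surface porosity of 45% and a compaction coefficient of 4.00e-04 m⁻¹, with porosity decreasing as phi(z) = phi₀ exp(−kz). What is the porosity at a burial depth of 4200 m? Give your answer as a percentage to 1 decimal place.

8.4%

Working in km (1 km = 1000 m; k in km⁻¹ = k in m⁻¹ × 1000):
phi = phi₀·exp(−k·z) = 0.45 × exp(−0.4 × 4.2) = 0.45 × exp(−1.68)
  = 0.45 × 0.1864 = 0.0839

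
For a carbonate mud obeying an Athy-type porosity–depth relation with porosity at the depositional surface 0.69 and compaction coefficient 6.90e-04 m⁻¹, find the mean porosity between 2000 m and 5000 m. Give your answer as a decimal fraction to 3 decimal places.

Working in km (1 km = 1000 m; k in km⁻¹ = k in m⁻¹ × 1000):
⟨phi⟩ = (1/(Z₂−Z₁)) ∫ phi₀ e^(−kZ) dZ = phi₀·(e^(−k·Z₁) − e^(−k·Z₂)) / (k·(Z₂−Z₁))
e^(−0.69×2) = 0.2516; e^(−0.69×5) = 0.0317
⟨phi⟩ = 0.69 × (0.2516 − 0.0317) / (0.69 × 3) = 0.69 × 0.1062 = 0.0733

0.073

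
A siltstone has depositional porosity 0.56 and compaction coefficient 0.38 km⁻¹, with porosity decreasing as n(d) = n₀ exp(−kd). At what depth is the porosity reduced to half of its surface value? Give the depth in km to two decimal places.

1.82 km

n/n₀ = 1/2 ⇒ exp(−k·d) = 1/2 ⇒ d = ln(2) / k
d = 0.6931 / 0.38 = 1.824 km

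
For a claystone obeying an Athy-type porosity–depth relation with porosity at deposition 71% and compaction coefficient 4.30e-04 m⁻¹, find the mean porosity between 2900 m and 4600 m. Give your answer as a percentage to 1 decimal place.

Working in km (1 km = 1000 m; β in km⁻¹ = β in m⁻¹ × 1000):
⟨φ⟩ = (1/(Z₂−Z₁)) ∫ φ₀ e^(−βZ) dZ = φ₀·(e^(−β·Z₁) − e^(−β·Z₂)) / (β·(Z₂−Z₁))
e^(−0.43×2.9) = 0.2874; e^(−0.43×4.6) = 0.1383
⟨φ⟩ = 0.71 × (0.2874 − 0.1383) / (0.43 × 1.7) = 0.71 × 0.2039 = 0.1447

14.5%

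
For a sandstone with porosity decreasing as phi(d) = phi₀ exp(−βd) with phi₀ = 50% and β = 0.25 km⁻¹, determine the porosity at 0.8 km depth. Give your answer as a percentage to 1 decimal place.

phi = phi₀·exp(−β·d) = 0.5 × exp(−0.25 × 0.8) = 0.5 × exp(−0.2)
  = 0.5 × 0.8187 = 0.4094

40.9%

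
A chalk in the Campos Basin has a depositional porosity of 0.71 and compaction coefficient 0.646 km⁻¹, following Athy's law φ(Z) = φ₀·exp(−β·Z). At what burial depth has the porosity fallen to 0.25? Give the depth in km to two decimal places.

1.62 km

Invert Athy's law: Z = ln(φ₀/φ) / β
Z = ln(0.71/0.25) / 0.646 = ln(2.84) / 0.646 = 1.0438 / 0.646 = 1.616 km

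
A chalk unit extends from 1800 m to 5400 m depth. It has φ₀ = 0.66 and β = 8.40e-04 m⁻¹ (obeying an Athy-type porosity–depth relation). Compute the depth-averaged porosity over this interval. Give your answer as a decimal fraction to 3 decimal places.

Working in km (1 km = 1000 m; β in km⁻¹ = β in m⁻¹ × 1000):
⟨φ⟩ = (1/(z₂−z₁)) ∫ φ₀ e^(−βz) dz = φ₀·(e^(−β·z₁) − e^(−β·z₂)) / (β·(z₂−z₁))
e^(−0.84×1.8) = 0.2205; e^(−0.84×5.4) = 0.0107
⟨φ⟩ = 0.66 × (0.2205 − 0.0107) / (0.84 × 3.6) = 0.66 × 0.0694 = 0.0458

0.046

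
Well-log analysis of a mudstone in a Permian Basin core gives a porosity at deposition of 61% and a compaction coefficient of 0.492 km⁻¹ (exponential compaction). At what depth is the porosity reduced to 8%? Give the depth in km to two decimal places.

4.13 km

Invert Athy's law: z = ln(phi₀/phi) / β
z = ln(0.61/0.08) / 0.492 = ln(7.625) / 0.492 = 2.0314 / 0.492 = 4.129 km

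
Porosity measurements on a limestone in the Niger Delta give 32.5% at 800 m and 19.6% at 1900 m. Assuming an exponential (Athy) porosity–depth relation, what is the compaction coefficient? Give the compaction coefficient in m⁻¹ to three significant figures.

0.000460 m⁻¹

Working in km (1 km = 1000 m; c in km⁻¹ = c in m⁻¹ × 1000):
Athy: n(Z) = n₀ e^(−cZ) ⇒ n₁/n₂ = e^{c(Z₂−Z₁)} ⇒ c = ln(n₁/n₂)/(Z₂−Z₁)
c = ln(0.325/0.196) / (1.9 − 0.8) = ln(1.658) / 1.1 = 0.5057 / 1.1 = 0.4597 km⁻¹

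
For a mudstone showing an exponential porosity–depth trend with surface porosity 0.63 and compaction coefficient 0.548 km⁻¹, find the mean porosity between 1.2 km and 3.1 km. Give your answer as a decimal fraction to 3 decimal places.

⟨φ⟩ = (1/(z₂−z₁)) ∫ φ₀ e^(−kz) dz = φ₀·(e^(−k·z₁) − e^(−k·z₂)) / (k·(z₂−z₁))
e^(−0.548×1.2) = 0.5181; e^(−0.548×3.1) = 0.1829
⟨φ⟩ = 0.63 × (0.5181 − 0.1829) / (0.548 × 1.9) = 0.63 × 0.3219 = 0.2028

0.203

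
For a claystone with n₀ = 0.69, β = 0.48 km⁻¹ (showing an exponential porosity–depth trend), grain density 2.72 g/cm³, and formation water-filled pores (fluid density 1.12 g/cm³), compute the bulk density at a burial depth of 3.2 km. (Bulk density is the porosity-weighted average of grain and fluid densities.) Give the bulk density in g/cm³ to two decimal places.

2.48 g/cm³

Porosity at depth: n = 0.69·exp(−0.48×3.2) = 0.69×0.2152 = 0.1485
Bulk density: ρ_b = (1−n)ρ_g + n·ρ_f = 0.8515×2.72 + 0.1485×1.12
       = 2.316 + 0.166 = 2.482 g/cm³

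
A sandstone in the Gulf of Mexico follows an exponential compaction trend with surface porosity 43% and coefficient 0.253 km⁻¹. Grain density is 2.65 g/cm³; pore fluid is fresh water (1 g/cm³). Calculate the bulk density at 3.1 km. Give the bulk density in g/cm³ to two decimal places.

2.33 g/cm³

Porosity at depth: n = 0.43·exp(−0.253×3.1) = 0.43×0.4564 = 0.1963
Bulk density: ρ_b = (1−n)ρ_g + n·ρ_f = 0.8037×2.65 + 0.1963×1
       = 2.130 + 0.196 = 2.326 g/cm³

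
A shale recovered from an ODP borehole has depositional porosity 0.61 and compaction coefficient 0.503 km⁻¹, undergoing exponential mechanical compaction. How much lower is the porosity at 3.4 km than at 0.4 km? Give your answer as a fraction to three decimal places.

phi(0.4) = 0.61·e^(−0.503×0.4) = 0.4988
phi(3.4) = 0.61·e^(−0.503×3.4) = 0.1103
Δphi = 0.4988 − 0.1103 = 0.3885

0.389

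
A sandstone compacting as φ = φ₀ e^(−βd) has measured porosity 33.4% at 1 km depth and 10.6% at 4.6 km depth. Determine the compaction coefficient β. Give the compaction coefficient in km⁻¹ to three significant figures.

0.319 km⁻¹

Athy: φ(d) = φ₀ e^(−βd) ⇒ φ₁/φ₂ = e^{β(d₂−d₁)} ⇒ β = ln(φ₁/φ₂)/(d₂−d₁)
β = ln(0.334/0.106) / (4.6 − 1) = ln(3.151) / 3.6 = 1.1477 / 3.6 = 0.3188 km⁻¹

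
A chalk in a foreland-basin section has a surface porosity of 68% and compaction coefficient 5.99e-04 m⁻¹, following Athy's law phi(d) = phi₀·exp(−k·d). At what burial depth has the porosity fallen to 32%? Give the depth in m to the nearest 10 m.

Working in km (1 km = 1000 m; k in km⁻¹ = k in m⁻¹ × 1000):
Invert Athy's law: d = ln(phi₀/phi) / k
d = ln(0.68/0.32) / 0.599 = ln(2.125) / 0.599 = 0.7538 / 0.599 = 1.258 km

1260 m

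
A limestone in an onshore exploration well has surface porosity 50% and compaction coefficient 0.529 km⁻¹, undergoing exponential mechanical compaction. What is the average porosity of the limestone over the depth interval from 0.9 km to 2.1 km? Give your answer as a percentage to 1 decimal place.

23.0%

⟨n⟩ = (1/(z₂−z₁)) ∫ n₀ e^(−βz) dz = n₀·(e^(−β·z₁) − e^(−β·z₂)) / (β·(z₂−z₁))
e^(−0.529×0.9) = 0.6212; e^(−0.529×2.1) = 0.3293
⟨n⟩ = 0.5 × (0.6212 − 0.3293) / (0.529 × 1.2) = 0.5 × 0.4599 = 0.2299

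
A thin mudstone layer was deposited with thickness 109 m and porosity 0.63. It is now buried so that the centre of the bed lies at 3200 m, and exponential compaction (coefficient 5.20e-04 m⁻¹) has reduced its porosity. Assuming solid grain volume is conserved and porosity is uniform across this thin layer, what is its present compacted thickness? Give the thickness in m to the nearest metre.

46 m

Working in km (1 km = 1000 m; k in km⁻¹ = k in m⁻¹ × 1000):
Porosity at 3.2 km: φ = 0.63·exp(−0.52×3.2) = 0.1193
Solid-volume conservation: h(1−φ) = h₀(1−φ₀) ⇒ h = h₀·(1−φ₀)/(1−φ)
h = 0.109 × (1 − 0.63)/(1 − 0.1193) = 0.109 × 0.4201 = 0.0458 km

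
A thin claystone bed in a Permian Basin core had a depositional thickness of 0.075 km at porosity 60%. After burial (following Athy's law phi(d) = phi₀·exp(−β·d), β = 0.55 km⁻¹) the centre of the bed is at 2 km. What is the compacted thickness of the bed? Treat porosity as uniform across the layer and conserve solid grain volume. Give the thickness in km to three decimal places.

0.037 km

Porosity at 2 km: phi = 0.6·exp(−0.55×2) = 0.1997
Solid-volume conservation: h(1−phi) = h₀(1−phi₀) ⇒ h = h₀·(1−phi₀)/(1−phi)
h = 0.075 × (1 − 0.6)/(1 − 0.1997) = 0.075 × 0.4998 = 0.0375 km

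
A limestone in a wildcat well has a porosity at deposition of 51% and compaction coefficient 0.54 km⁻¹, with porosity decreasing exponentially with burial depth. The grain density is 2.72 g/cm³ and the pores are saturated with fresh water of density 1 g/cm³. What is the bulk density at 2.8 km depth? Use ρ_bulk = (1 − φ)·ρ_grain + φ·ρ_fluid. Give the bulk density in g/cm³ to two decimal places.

Porosity at depth: phi = 0.51·exp(−0.54×2.8) = 0.51×0.2205 = 0.1124
Bulk density: ρ_b = (1−phi)ρ_g + phi·ρ_f = 0.8876×2.72 + 0.1124×1
       = 2.414 + 0.112 = 2.527 g/cm³

2.53 g/cm³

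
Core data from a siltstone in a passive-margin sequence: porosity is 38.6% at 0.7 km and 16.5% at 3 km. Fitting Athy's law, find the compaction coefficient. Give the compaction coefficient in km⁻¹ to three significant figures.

Athy: phi(Z) = phi₀ e^(−kZ) ⇒ phi₁/phi₂ = e^{k(Z₂−Z₁)} ⇒ k = ln(phi₁/phi₂)/(Z₂−Z₁)
k = ln(0.386/0.165) / (3 − 0.7) = ln(2.339) / 2.3 = 0.8499 / 2.3 = 0.3695 km⁻¹

0.370 km⁻¹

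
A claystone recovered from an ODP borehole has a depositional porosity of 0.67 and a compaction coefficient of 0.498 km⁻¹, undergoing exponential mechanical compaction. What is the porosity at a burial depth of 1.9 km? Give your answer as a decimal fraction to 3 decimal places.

φ = φ₀·exp(−k·Z) = 0.67 × exp(−0.498 × 1.9) = 0.67 × exp(−0.9462)
  = 0.67 × 0.3882 = 0.2601

0.260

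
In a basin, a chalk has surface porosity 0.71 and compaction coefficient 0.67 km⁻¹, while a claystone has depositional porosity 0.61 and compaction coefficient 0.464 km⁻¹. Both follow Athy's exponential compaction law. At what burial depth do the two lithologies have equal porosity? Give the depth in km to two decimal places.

Set n₀ₐ e^(−cₐZ) = n₀ᵦ e^(−cᵦZ) ⇒ ln(n₀ₐ/n₀ᵦ) = (cₐ − cᵦ)·Z
Z = ln(0.71/0.61) / (0.67 − 0.464) = 0.1518 / 0.206 = 0.737 km

0.74 km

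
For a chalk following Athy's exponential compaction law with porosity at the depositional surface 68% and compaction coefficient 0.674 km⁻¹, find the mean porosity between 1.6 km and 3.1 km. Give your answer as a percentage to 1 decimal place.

⟨φ⟩ = (1/(d₂−d₁)) ∫ φ₀ e^(−kd) dd = φ₀·(e^(−k·d₁) − e^(−k·d₂)) / (k·(d₂−d₁))
e^(−0.674×1.6) = 0.3401; e^(−0.674×3.1) = 0.1238
⟨φ⟩ = 0.68 × (0.3401 − 0.1238) / (0.674 × 1.5) = 0.68 × 0.2140 = 0.1455

14.6%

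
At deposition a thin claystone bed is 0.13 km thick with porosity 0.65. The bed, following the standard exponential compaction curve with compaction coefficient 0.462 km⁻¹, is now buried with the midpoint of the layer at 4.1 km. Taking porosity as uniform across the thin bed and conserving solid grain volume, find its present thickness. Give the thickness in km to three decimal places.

Porosity at 4.1 km: φ = 0.65·exp(−0.462×4.1) = 0.0978
Solid-volume conservation: h(1−φ) = h₀(1−φ₀) ⇒ h = h₀·(1−φ₀)/(1−φ)
h = 0.13 × (1 − 0.65)/(1 − 0.0978) = 0.13 × 0.3879 = 0.0504 km

0.050 km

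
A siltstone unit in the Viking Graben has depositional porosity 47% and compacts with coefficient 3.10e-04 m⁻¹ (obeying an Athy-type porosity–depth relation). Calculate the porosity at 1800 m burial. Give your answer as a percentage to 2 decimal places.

Working in km (1 km = 1000 m; c in km⁻¹ = c in m⁻¹ × 1000):
φ = φ₀·exp(−c·d) = 0.47 × exp(−0.31 × 1.8) = 0.47 × exp(−0.558)
  = 0.47 × 0.5724 = 0.2690

26.90%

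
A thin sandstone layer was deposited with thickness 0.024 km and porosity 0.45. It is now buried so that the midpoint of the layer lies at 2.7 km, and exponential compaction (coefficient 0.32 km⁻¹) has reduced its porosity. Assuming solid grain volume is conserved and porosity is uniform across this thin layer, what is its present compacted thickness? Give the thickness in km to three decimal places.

Porosity at 2.7 km: φ = 0.45·exp(−0.32×2.7) = 0.1897
Solid-volume conservation: h(1−φ) = h₀(1−φ₀) ⇒ h = h₀·(1−φ₀)/(1−φ)
h = 0.024 × (1 − 0.45)/(1 − 0.1897) = 0.024 × 0.6787 = 0.0163 km

0.016 km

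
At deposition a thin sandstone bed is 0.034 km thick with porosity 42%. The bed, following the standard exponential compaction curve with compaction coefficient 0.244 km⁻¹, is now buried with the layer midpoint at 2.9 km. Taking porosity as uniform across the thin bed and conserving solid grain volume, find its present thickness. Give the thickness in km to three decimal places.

Porosity at 2.9 km: phi = 0.42·exp(−0.244×2.9) = 0.2070
Solid-volume conservation: h(1−phi) = h₀(1−phi₀) ⇒ h = h₀·(1−phi₀)/(1−phi)
h = 0.034 × (1 − 0.42)/(1 − 0.2070) = 0.034 × 0.7314 = 0.0249 km

0.025 km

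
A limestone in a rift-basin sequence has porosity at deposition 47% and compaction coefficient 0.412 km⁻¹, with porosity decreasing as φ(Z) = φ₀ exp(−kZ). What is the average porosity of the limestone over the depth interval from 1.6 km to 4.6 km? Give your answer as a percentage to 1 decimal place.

⟨φ⟩ = (1/(Z₂−Z₁)) ∫ φ₀ e^(−kZ) dZ = φ₀·(e^(−k·Z₁) − e^(−k·Z₂)) / (k·(Z₂−Z₁))
e^(−0.412×1.6) = 0.5173; e^(−0.412×4.6) = 0.1503
⟨φ⟩ = 0.47 × (0.5173 − 0.1503) / (0.412 × 3) = 0.47 × 0.2969 = 0.1395

14.0%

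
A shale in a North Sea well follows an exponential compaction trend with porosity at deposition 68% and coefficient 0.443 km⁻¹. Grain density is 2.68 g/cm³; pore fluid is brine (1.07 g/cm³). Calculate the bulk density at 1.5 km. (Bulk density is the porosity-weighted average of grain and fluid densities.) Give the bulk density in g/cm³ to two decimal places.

2.12 g/cm³

Porosity at depth: φ = 0.68·exp(−0.443×1.5) = 0.68×0.5145 = 0.3499
Bulk density: ρ_b = (1−φ)ρ_g + φ·ρ_f = 0.6501×2.68 + 0.3499×1.07
       = 1.742 + 0.374 = 2.117 g/cm³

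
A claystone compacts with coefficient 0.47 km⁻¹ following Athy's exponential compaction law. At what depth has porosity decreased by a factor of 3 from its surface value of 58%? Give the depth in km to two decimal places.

2.34 km

φ/φ₀ = 1/3 ⇒ exp(−k·Z) = 1/3 ⇒ Z = ln(3) / k
Z = 1.0986 / 0.47 = 2.337 km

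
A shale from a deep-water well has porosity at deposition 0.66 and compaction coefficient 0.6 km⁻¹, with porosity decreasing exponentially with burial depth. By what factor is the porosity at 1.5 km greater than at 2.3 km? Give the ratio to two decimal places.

phi(z₁)/phi(z₂) = e^(−β·z₁)/e^(−β·z₂) = e^{β(z₂−z₁)}
= exp(0.6 × 0.8) = exp(0.48) = 1.6161

1.62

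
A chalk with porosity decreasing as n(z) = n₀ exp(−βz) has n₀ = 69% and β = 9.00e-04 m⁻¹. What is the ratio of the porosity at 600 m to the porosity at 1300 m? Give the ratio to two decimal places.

1.88

Working in km (1 km = 1000 m; β in km⁻¹ = β in m⁻¹ × 1000):
n(z₁)/n(z₂) = e^(−β·z₁)/e^(−β·z₂) = e^{β(z₂−z₁)}
= exp(0.9 × 0.7) = exp(0.63) = 1.8776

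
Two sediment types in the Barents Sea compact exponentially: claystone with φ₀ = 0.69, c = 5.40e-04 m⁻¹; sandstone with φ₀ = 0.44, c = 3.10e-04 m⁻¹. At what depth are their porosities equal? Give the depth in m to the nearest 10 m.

1960 m

Working in km (1 km = 1000 m; c in km⁻¹ = c in m⁻¹ × 1000):
Set φ₀ₐ e^(−cₐz) = φ₀ᵦ e^(−cᵦz) ⇒ ln(φ₀ₐ/φ₀ᵦ) = (cₐ − cᵦ)·z
z = ln(0.69/0.44) / (0.54 − 0.31) = 0.4499 / 0.23 = 1.956 km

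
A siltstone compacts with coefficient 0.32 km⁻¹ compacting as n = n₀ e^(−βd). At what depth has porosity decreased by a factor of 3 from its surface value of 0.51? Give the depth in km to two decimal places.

n/n₀ = 1/3 ⇒ exp(−β·d) = 1/3 ⇒ d = ln(3) / β
d = 1.0986 / 0.32 = 3.433 km

3.43 km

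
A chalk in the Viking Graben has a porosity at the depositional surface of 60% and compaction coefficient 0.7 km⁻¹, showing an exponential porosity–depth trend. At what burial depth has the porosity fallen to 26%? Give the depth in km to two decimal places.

Invert Athy's law: Z = ln(φ₀/φ) / β
Z = ln(0.6/0.26) / 0.7 = ln(2.308) / 0.7 = 0.8362 / 0.7 = 1.195 km

1.19 km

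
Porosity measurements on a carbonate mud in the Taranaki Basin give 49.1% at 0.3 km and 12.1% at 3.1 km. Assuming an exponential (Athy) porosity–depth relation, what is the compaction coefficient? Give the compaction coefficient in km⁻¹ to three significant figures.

Athy: φ(z) = φ₀ e^(−βz) ⇒ φ₁/φ₂ = e^{β(z₂−z₁)} ⇒ β = ln(φ₁/φ₂)/(z₂−z₁)
β = ln(0.491/0.121) / (3.1 − 0.3) = ln(4.058) / 2.8 = 1.4007 / 2.8 = 0.5002 km⁻¹

0.500 km⁻¹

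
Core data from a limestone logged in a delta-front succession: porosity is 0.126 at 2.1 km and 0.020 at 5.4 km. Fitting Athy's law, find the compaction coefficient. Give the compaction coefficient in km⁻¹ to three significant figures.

Athy: φ(z) = φ₀ e^(−cz) ⇒ φ₁/φ₂ = e^{c(z₂−z₁)} ⇒ c = ln(φ₁/φ₂)/(z₂−z₁)
c = ln(0.126/0.02) / (5.4 − 2.1) = ln(6.3) / 3.3 = 1.8405 / 3.3 = 0.5577 km⁻¹

0.558 km⁻¹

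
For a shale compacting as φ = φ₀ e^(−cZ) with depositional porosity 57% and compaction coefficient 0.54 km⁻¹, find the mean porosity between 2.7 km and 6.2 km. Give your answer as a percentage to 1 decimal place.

6.0%

⟨φ⟩ = (1/(Z₂−Z₁)) ∫ φ₀ e^(−cZ) dZ = φ₀·(e^(−c·Z₁) − e^(−c·Z₂)) / (c·(Z₂−Z₁))
e^(−0.54×2.7) = 0.2327; e^(−0.54×6.2) = 0.0352
⟨φ⟩ = 0.57 × (0.2327 − 0.0352) / (0.54 × 3.5) = 0.57 × 0.1045 = 0.0596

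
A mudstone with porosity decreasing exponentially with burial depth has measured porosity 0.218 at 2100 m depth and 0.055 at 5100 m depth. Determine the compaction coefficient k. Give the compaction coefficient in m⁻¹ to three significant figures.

Working in km (1 km = 1000 m; k in km⁻¹ = k in m⁻¹ × 1000):
Athy: φ(z) = φ₀ e^(−kz) ⇒ φ₁/φ₂ = e^{k(z₂−z₁)} ⇒ k = ln(φ₁/φ₂)/(z₂−z₁)
k = ln(0.218/0.055) / (5.1 − 2.1) = ln(3.964) / 3 = 1.3772 / 3 = 0.4591 km⁻¹

0.000459 m⁻¹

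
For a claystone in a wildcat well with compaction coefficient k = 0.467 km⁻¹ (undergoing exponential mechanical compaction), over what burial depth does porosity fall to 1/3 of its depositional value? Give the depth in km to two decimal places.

2.35 km

n/n₀ = 1/3 ⇒ exp(−k·z) = 1/3 ⇒ z = ln(3) / k
z = 1.0986 / 0.467 = 2.352 km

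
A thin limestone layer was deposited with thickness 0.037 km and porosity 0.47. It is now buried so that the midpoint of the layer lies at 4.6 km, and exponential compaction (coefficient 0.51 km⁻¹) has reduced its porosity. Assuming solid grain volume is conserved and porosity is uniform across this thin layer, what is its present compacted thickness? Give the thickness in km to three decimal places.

0.021 km

Porosity at 4.6 km: φ = 0.47·exp(−0.51×4.6) = 0.0450
Solid-volume conservation: h(1−φ) = h₀(1−φ₀) ⇒ h = h₀·(1−φ₀)/(1−φ)
h = 0.037 × (1 − 0.47)/(1 − 0.0450) = 0.037 × 0.5550 = 0.0205 km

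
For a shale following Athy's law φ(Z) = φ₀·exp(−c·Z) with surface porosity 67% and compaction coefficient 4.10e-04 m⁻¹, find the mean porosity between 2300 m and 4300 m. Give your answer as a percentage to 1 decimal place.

Working in km (1 km = 1000 m; c in km⁻¹ = c in m⁻¹ × 1000):
⟨φ⟩ = (1/(Z₂−Z₁)) ∫ φ₀ e^(−cZ) dZ = φ₀·(e^(−c·Z₁) − e^(−c·Z₂)) / (c·(Z₂−Z₁))
e^(−0.41×2.3) = 0.3895; e^(−0.41×4.3) = 0.1715
⟨φ⟩ = 0.67 × (0.3895 − 0.1715) / (0.41 × 2) = 0.67 × 0.2658 = 0.1781

17.8%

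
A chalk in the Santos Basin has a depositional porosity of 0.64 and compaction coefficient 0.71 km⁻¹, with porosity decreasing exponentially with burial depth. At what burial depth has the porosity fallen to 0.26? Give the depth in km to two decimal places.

Invert Athy's law: z = ln(n₀/n) / β
z = ln(0.64/0.26) / 0.71 = ln(2.462) / 0.71 = 0.9008 / 0.71 = 1.269 km

1.27 km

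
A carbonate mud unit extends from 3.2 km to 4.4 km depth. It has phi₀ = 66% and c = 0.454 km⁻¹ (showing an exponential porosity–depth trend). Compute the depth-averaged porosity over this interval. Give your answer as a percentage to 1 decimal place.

⟨phi⟩ = (1/(Z₂−Z₁)) ∫ phi₀ e^(−cZ) dZ = phi₀·(e^(−c·Z₁) − e^(−c·Z₂)) / (c·(Z₂−Z₁))
e^(−0.454×3.2) = 0.2339; e^(−0.454×4.4) = 0.1357
⟨phi⟩ = 0.66 × (0.2339 − 0.1357) / (0.454 × 1.2) = 0.66 × 0.1803 = 0.1190

11.9%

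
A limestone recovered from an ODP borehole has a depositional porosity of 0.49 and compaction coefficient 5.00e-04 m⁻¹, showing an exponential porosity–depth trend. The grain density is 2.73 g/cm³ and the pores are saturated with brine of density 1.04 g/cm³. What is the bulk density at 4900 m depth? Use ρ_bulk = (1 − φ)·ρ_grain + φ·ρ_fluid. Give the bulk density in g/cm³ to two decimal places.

Working in km (1 km = 1000 m; β in km⁻¹ = β in m⁻¹ × 1000):
Porosity at depth: phi = 0.49·exp(−0.5×4.9) = 0.49×0.0863 = 0.0423
Bulk density: ρ_b = (1−phi)ρ_g + phi·ρ_f = 0.9577×2.73 + 0.0423×1.04
       = 2.615 + 0.044 = 2.659 g/cm³

2.66 g/cm³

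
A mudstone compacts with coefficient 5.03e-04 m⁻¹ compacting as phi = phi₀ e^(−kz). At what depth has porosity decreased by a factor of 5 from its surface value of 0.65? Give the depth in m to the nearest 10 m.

Working in km (1 km = 1000 m; k in km⁻¹ = k in m⁻¹ × 1000):
phi/phi₀ = 1/5 ⇒ exp(−k·z) = 1/5 ⇒ z = ln(5) / k
z = 1.6094 / 0.503 = 3.200 km

3200 m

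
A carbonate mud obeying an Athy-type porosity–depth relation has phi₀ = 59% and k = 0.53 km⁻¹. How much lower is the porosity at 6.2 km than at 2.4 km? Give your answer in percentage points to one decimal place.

14.3 percentage points

phi(2.4) = 0.59·e^(−0.53×2.4) = 0.1654
phi(6.2) = 0.59·e^(−0.53×6.2) = 0.0221
Δphi = 0.1654 − 0.0221 = 0.1433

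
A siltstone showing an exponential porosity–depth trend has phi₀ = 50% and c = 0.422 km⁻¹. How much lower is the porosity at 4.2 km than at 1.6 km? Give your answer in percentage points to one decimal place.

17.0 percentage points

phi(1.6) = 0.5·e^(−0.422×1.6) = 0.2545
phi(4.2) = 0.5·e^(−0.422×4.2) = 0.0850
Δphi = 0.2545 − 0.0850 = 0.1696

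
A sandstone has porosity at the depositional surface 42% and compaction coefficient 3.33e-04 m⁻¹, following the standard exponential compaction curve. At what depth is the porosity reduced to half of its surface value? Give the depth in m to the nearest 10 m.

Working in km (1 km = 1000 m; c in km⁻¹ = c in m⁻¹ × 1000):
φ/φ₀ = 1/2 ⇒ exp(−c·Z) = 1/2 ⇒ Z = ln(2) / c
Z = 0.6931 / 0.333 = 2.082 km

2080 m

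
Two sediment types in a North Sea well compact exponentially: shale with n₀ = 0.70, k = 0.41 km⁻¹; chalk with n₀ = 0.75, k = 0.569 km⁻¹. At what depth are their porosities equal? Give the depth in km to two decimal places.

0.43 km

Set n₀ₐ e^(−kₐZ) = n₀ᵦ e^(−kᵦZ) ⇒ ln(n₀ₐ/n₀ᵦ) = (kₐ − kᵦ)·Z
Z = ln(0.7/0.75) / (0.41 − 0.569) = -0.0690 / -0.159 = 0.434 km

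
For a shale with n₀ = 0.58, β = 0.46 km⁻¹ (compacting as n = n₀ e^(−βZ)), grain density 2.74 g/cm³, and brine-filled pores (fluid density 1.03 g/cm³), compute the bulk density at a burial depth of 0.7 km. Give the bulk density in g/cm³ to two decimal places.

Porosity at depth: n = 0.58·exp(−0.46×0.7) = 0.58×0.7247 = 0.4203
Bulk density: ρ_b = (1−n)ρ_g + n·ρ_f = 0.5797×2.74 + 0.4203×1.03
       = 1.588 + 0.433 = 2.021 g/cm³

2.02 g/cm³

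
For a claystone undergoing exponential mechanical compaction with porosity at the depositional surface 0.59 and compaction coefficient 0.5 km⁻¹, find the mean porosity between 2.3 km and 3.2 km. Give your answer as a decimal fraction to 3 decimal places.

⟨phi⟩ = (1/(z₂−z₁)) ∫ phi₀ e^(−βz) dz = phi₀·(e^(−β·z₁) − e^(−β·z₂)) / (β·(z₂−z₁))
e^(−0.5×2.3) = 0.3166; e^(−0.5×3.2) = 0.2019
⟨phi⟩ = 0.59 × (0.3166 − 0.2019) / (0.5 × 0.9) = 0.59 × 0.2550 = 0.1504

0.150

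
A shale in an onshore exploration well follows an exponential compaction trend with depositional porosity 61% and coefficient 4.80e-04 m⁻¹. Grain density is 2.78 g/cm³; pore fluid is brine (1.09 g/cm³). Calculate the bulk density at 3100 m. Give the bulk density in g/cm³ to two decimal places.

Working in km (1 km = 1000 m; c in km⁻¹ = c in m⁻¹ × 1000):
Porosity at depth: n = 0.61·exp(−0.48×3.1) = 0.61×0.2258 = 0.1378
Bulk density: ρ_b = (1−n)ρ_g + n·ρ_f = 0.8622×2.78 + 0.1378×1.09
       = 2.397 + 0.150 = 2.547 g/cm³

2.55 g/cm³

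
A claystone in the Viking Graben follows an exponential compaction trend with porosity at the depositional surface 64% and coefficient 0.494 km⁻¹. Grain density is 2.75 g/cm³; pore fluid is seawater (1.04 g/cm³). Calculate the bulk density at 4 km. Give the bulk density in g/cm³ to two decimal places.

Porosity at depth: phi = 0.64·exp(−0.494×4) = 0.64×0.1386 = 0.0887
Bulk density: ρ_b = (1−phi)ρ_g + phi·ρ_f = 0.9113×2.75 + 0.0887×1.04
       = 2.506 + 0.092 = 2.598 g/cm³

2.60 g/cm³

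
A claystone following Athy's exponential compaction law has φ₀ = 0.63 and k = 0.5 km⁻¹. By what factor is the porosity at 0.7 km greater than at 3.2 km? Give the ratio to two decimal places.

φ(z₁)/φ(z₂) = e^(−k·z₁)/e^(−k·z₂) = e^{k(z₂−z₁)}
= exp(0.5 × 2.5) = exp(1.25) = 3.4903

3.49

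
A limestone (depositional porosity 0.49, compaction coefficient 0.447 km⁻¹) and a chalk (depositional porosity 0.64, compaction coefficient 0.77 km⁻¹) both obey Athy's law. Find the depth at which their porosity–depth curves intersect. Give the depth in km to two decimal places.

0.83 km

Set φ₀ₐ e^(−cₐz) = φ₀ᵦ e^(−cᵦz) ⇒ ln(φ₀ₐ/φ₀ᵦ) = (cₐ − cᵦ)·z
z = ln(0.49/0.64) / (0.447 − 0.77) = -0.2671 / -0.323 = 0.827 km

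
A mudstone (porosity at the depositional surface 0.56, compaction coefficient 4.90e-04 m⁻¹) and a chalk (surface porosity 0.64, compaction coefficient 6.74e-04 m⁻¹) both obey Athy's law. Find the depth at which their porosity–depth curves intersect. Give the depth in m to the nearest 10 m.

730 m

Working in km (1 km = 1000 m; β in km⁻¹ = β in m⁻¹ × 1000):
Set n₀ₐ e^(−βₐz) = n₀ᵦ e^(−βᵦz) ⇒ ln(n₀ₐ/n₀ᵦ) = (βₐ − βᵦ)·z
z = ln(0.56/0.64) / (0.49 − 0.674) = -0.1335 / -0.184 = 0.726 km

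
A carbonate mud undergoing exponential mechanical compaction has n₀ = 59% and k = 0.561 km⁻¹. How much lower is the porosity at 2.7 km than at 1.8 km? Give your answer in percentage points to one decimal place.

8.5 percentage points

n(1.8) = 0.59·e^(−0.561×1.8) = 0.2149
n(2.7) = 0.59·e^(−0.561×2.7) = 0.1297
Δn = 0.2149 − 0.1297 = 0.0852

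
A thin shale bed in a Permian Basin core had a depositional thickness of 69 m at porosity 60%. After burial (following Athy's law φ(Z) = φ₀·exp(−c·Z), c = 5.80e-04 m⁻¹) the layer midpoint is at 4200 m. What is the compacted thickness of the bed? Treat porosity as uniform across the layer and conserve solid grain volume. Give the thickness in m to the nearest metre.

Working in km (1 km = 1000 m; c in km⁻¹ = c in m⁻¹ × 1000):
Porosity at 4.2 km: φ = 0.6·exp(−0.58×4.2) = 0.0525
Solid-volume conservation: h(1−φ) = h₀(1−φ₀) ⇒ h = h₀·(1−φ₀)/(1−φ)
h = 0.069 × (1 − 0.6)/(1 − 0.0525) = 0.069 × 0.4222 = 0.0291 km

29 m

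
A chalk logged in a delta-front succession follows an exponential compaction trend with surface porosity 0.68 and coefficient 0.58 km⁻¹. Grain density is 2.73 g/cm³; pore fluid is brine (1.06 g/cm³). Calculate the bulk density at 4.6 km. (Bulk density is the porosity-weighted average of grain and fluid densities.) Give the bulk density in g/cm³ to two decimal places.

Porosity at depth: φ = 0.68·exp(−0.58×4.6) = 0.68×0.0694 = 0.0472
Bulk density: ρ_b = (1−φ)ρ_g + φ·ρ_f = 0.9528×2.73 + 0.0472×1.06
       = 2.601 + 0.050 = 2.651 g/cm³

2.65 g/cm³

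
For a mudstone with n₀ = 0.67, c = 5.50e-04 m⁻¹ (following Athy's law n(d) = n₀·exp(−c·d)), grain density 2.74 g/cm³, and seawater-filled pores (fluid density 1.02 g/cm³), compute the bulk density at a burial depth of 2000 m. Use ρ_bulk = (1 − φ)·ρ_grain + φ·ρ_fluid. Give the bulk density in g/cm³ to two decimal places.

Working in km (1 km = 1000 m; c in km⁻¹ = c in m⁻¹ × 1000):
Porosity at depth: n = 0.67·exp(−0.55×2) = 0.67×0.3329 = 0.2230
Bulk density: ρ_b = (1−n)ρ_g + n·ρ_f = 0.7770×2.74 + 0.2230×1.02
       = 2.129 + 0.227 = 2.356 g/cm³

2.36 g/cm³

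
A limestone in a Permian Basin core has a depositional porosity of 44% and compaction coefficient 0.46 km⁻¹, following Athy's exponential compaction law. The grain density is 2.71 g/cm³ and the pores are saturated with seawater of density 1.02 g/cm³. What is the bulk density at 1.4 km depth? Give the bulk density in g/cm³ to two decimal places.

2.32 g/cm³

Porosity at depth: phi = 0.44·exp(−0.46×1.4) = 0.44×0.5252 = 0.2311
Bulk density: ρ_b = (1−phi)ρ_g + phi·ρ_f = 0.7689×2.71 + 0.2311×1.02
       = 2.084 + 0.236 = 2.319 g/cm³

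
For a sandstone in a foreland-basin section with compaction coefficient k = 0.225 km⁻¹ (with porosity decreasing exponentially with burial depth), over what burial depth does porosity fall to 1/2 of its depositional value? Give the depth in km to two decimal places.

3.08 km

φ/φ₀ = 1/2 ⇒ exp(−k·z) = 1/2 ⇒ z = ln(2) / k
z = 0.6931 / 0.225 = 3.081 km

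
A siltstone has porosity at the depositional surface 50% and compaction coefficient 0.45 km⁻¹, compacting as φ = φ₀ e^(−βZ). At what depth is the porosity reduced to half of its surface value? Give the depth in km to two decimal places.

1.54 km

φ/φ₀ = 1/2 ⇒ exp(−β·Z) = 1/2 ⇒ Z = ln(2) / β
Z = 0.6931 / 0.45 = 1.540 km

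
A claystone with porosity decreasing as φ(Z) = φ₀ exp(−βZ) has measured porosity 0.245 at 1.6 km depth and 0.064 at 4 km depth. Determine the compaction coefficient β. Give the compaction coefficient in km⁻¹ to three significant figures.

Athy: φ(Z) = φ₀ e^(−βZ) ⇒ φ₁/φ₂ = e^{β(Z₂−Z₁)} ⇒ β = ln(φ₁/φ₂)/(Z₂−Z₁)
β = ln(0.245/0.064) / (4 − 1.6) = ln(3.828) / 2.4 = 1.3424 / 2.4 = 0.5593 km⁻¹

0.559 km⁻¹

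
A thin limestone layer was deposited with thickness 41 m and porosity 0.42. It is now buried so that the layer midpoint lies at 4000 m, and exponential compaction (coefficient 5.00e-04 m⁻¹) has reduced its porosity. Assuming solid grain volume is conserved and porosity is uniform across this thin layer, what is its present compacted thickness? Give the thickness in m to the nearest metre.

Working in km (1 km = 1000 m; k in km⁻¹ = k in m⁻¹ × 1000):
Porosity at 4 km: φ = 0.42·exp(−0.5×4) = 0.0568
Solid-volume conservation: h(1−φ) = h₀(1−φ₀) ⇒ h = h₀·(1−φ₀)/(1−φ)
h = 0.041 × (1 − 0.42)/(1 − 0.0568) = 0.041 × 0.6150 = 0.0252 km

25 m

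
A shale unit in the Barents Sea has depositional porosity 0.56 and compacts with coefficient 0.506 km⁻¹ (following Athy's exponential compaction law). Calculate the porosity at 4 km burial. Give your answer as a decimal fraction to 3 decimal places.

0.074

φ = φ₀·exp(−c·z) = 0.56 × exp(−0.506 × 4) = 0.56 × exp(−2.024)
  = 0.56 × 0.1321 = 0.0740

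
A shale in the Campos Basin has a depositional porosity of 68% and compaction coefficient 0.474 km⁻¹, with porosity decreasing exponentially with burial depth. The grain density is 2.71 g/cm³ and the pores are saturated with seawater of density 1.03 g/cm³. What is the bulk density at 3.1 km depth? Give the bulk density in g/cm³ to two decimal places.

Porosity at depth: phi = 0.68·exp(−0.474×3.1) = 0.68×0.2301 = 0.1564
Bulk density: ρ_b = (1−phi)ρ_g + phi·ρ_f = 0.8436×2.71 + 0.1564×1.03
       = 2.286 + 0.161 = 2.447 g/cm³

2.45 g/cm³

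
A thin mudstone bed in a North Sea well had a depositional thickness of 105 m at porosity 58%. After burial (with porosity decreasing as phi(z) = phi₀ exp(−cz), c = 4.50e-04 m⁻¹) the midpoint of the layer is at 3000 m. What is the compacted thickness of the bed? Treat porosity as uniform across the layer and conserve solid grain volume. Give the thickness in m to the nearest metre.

Working in km (1 km = 1000 m; c in km⁻¹ = c in m⁻¹ × 1000):
Porosity at 3 km: phi = 0.58·exp(−0.45×3) = 0.1504
Solid-volume conservation: h(1−phi) = h₀(1−phi₀) ⇒ h = h₀·(1−phi₀)/(1−phi)
h = 0.105 × (1 − 0.58)/(1 − 0.1504) = 0.105 × 0.4943 = 0.0519 km

52 m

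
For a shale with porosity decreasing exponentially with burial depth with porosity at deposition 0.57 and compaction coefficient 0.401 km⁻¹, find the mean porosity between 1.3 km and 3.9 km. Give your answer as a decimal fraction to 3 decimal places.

0.210

⟨phi⟩ = (1/(d₂−d₁)) ∫ phi₀ e^(−βd) dd = phi₀·(e^(−β·d₁) − e^(−β·d₂)) / (β·(d₂−d₁))
e^(−0.401×1.3) = 0.5937; e^(−0.401×3.9) = 0.2093
⟨phi⟩ = 0.57 × (0.5937 − 0.2093) / (0.401 × 2.6) = 0.57 × 0.3687 = 0.2102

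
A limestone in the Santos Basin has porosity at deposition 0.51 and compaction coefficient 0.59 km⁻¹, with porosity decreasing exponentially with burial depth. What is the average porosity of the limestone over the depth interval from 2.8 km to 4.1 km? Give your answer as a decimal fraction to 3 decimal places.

0.068

⟨φ⟩ = (1/(d₂−d₁)) ∫ φ₀ e^(−cd) dd = φ₀·(e^(−c·d₁) − e^(−c·d₂)) / (c·(d₂−d₁))
e^(−0.59×2.8) = 0.1917; e^(−0.59×4.1) = 0.0890
⟨φ⟩ = 0.51 × (0.1917 − 0.0890) / (0.59 × 1.3) = 0.51 × 0.1338 = 0.0683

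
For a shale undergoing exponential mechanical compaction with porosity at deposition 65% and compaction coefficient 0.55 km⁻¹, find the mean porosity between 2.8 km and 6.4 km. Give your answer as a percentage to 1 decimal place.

⟨n⟩ = (1/(Z₂−Z₁)) ∫ n₀ e^(−kZ) dZ = n₀·(e^(−k·Z₁) − e^(−k·Z₂)) / (k·(Z₂−Z₁))
e^(−0.55×2.8) = 0.2144; e^(−0.55×6.4) = 0.0296
⟨n⟩ = 0.65 × (0.2144 − 0.0296) / (0.55 × 3.6) = 0.65 × 0.0933 = 0.0607

6.1%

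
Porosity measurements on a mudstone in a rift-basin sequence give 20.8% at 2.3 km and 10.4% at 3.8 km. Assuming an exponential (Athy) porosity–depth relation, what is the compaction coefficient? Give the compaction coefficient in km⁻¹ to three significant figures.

0.462 km⁻¹

Athy: n(d) = n₀ e^(−cd) ⇒ n₁/n₂ = e^{c(d₂−d₁)} ⇒ c = ln(n₁/n₂)/(d₂−d₁)
c = ln(0.208/0.104) / (3.8 − 2.3) = ln(2) / 1.5 = 0.6931 / 1.5 = 0.4621 km⁻¹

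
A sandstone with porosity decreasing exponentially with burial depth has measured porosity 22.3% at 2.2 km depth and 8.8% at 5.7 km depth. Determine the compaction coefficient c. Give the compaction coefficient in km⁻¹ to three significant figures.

0.266 km⁻¹

Athy: φ(d) = φ₀ e^(−cd) ⇒ φ₁/φ₂ = e^{c(d₂−d₁)} ⇒ c = ln(φ₁/φ₂)/(d₂−d₁)
c = ln(0.223/0.088) / (5.7 − 2.2) = ln(2.534) / 3.5 = 0.9298 / 3.5 = 0.2657 km⁻¹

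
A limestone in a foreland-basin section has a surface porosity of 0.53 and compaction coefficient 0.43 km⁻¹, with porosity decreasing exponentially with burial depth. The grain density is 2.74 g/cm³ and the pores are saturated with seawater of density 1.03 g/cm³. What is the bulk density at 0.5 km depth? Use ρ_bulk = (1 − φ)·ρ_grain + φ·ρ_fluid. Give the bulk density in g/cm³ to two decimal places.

2.01 g/cm³

Porosity at depth: φ = 0.53·exp(−0.43×0.5) = 0.53×0.8065 = 0.4275
Bulk density: ρ_b = (1−φ)ρ_g + φ·ρ_f = 0.5725×2.74 + 0.4275×1.03
       = 1.569 + 0.440 = 2.009 g/cm³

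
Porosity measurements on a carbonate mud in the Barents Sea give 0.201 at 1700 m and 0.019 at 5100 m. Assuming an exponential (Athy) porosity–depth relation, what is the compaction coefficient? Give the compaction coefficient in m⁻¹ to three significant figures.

Working in km (1 km = 1000 m; c in km⁻¹ = c in m⁻¹ × 1000):
Athy: n(z) = n₀ e^(−cz) ⇒ n₁/n₂ = e^{c(z₂−z₁)} ⇒ c = ln(n₁/n₂)/(z₂−z₁)
c = ln(0.201/0.019) / (5.1 − 1.7) = ln(10.58) / 3.4 = 2.3589 / 3.4 = 0.6938 km⁻¹

0.000694 m⁻¹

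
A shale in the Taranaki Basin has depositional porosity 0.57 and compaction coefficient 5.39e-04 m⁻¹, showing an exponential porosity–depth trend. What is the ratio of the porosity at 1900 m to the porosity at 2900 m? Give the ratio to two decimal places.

1.71

Working in km (1 km = 1000 m; c in km⁻¹ = c in m⁻¹ × 1000):
φ(Z₁)/φ(Z₂) = e^(−c·Z₁)/e^(−c·Z₂) = e^{c(Z₂−Z₁)}
= exp(0.539 × 1) = exp(0.539) = 1.7143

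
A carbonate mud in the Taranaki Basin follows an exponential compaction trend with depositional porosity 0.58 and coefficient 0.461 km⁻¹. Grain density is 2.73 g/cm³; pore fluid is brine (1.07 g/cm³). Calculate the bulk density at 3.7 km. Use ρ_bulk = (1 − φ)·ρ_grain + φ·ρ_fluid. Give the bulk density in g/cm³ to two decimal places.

2.56 g/cm³

Porosity at depth: phi = 0.58·exp(−0.461×3.7) = 0.58×0.1816 = 0.1054
Bulk density: ρ_b = (1−phi)ρ_g + phi·ρ_f = 0.8946×2.73 + 0.1054×1.07
       = 2.442 + 0.113 = 2.555 g/cm³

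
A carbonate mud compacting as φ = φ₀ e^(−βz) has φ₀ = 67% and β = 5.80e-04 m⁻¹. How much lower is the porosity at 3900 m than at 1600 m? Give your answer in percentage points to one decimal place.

19.5 percentage points

Working in km (1 km = 1000 m; β in km⁻¹ = β in m⁻¹ × 1000):
φ(1.6) = 0.67·e^(−0.58×1.6) = 0.2649
φ(3.9) = 0.67·e^(−0.58×3.9) = 0.0698
Δφ = 0.2649 − 0.0698 = 0.1951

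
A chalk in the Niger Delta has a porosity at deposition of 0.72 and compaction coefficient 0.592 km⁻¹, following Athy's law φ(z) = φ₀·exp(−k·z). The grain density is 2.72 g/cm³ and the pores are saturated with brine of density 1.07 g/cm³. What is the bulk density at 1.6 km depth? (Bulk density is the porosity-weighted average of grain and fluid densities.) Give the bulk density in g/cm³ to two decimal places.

Porosity at depth: φ = 0.72·exp(−0.592×1.6) = 0.72×0.3878 = 0.2792
Bulk density: ρ_b = (1−φ)ρ_g + φ·ρ_f = 0.7208×2.72 + 0.2792×1.07
       = 1.960 + 0.299 = 2.259 g/cm³

2.26 g/cm³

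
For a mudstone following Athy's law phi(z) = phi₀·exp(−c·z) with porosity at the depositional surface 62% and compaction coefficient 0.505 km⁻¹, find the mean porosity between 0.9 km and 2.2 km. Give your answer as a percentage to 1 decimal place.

28.9%

⟨phi⟩ = (1/(z₂−z₁)) ∫ phi₀ e^(−cz) dz = phi₀·(e^(−c·z₁) − e^(−c·z₂)) / (c·(z₂−z₁))
e^(−0.505×0.9) = 0.6348; e^(−0.505×2.2) = 0.3292
⟨phi⟩ = 0.62 × (0.6348 − 0.3292) / (0.505 × 1.3) = 0.62 × 0.4654 = 0.2885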